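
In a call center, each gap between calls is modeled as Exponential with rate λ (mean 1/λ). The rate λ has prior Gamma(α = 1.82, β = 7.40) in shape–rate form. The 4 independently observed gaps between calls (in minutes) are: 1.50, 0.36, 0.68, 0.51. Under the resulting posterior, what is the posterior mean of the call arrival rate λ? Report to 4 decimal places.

0.5569

With a Gamma(shape α, rate β) prior on the exponential rate λ, the posterior after n observations with total T = Σxᵢ is Gamma(α+n, β+T).
Sum of observations T = 3.05 minutes; n = 4.
Posterior: Gamma(1.82+4, 7.40+3.05) = Gamma(5.82, 10.45).
Posterior mean of λ = α/β = 5.82/10.45 = 0.5569.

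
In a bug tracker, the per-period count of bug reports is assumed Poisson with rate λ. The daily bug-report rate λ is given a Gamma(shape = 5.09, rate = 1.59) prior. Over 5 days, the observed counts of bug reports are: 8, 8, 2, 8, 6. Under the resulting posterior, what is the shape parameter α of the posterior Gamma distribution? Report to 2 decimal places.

With a Gamma(shape α, rate β) prior, the Poisson likelihood is conjugate: the posterior is Gamma(α + ΣXᵢ, β + n).
Sum of counts S = 32 over n = 5 days.
Posterior: Gamma(α+S, β+n) = Gamma(5.09+32, 1.59+5) = Gamma(37.09, 6.59).
Posterior α = 37.09.

37.09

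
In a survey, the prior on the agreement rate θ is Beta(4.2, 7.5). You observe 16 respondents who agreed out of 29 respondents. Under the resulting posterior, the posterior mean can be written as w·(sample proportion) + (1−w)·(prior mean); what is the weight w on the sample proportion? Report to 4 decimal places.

0.7125

The Beta prior is conjugate to a Binomial/Bernoulli likelihood; the update adds successes to α and failures to β.
Posterior mean = (α₀+k)/(α₀+β₀+n) = [n/(α₀+β₀+n)]·(k/n) + [(α₀+β₀)/(α₀+β₀+n)]·α₀/(α₀+β₀), so only n and the prior enter the weight.
The weight on the data is w = n/(α₀+β₀+n) = 29/(4.2+7.5+29) = 29/40.7 = 0.7125.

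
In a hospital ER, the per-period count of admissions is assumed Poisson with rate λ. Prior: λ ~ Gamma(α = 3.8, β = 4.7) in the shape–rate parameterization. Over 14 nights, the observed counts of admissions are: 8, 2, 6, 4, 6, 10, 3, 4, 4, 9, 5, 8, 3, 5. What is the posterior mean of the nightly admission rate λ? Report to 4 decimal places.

4.3209

With a Gamma(shape α, rate β) prior, the Poisson likelihood is conjugate: the posterior is Gamma(α + ΣXᵢ, β + n).
Sum of counts S = 77 over n = 14 nights.
Posterior: Gamma(α+S, β+n) = Gamma(3.8+77, 4.7+14) = Gamma(80.8, 18.7).
Posterior mean = α/β = 80.8/18.7 = 4.3209.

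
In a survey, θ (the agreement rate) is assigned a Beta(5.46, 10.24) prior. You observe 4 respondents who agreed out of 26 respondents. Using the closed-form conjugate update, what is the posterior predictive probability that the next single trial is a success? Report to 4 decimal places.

0.2269

The Beta prior is conjugate to a Binomial/Bernoulli likelihood; the update adds successes to α and failures to β.
Posterior: Beta(α+k, β+n−k) = Beta(5.46+4, 10.24+22) = Beta(9.46, 32.24).
For a single future Bernoulli trial, P(success | data) = α/(α+β) = 0.2269.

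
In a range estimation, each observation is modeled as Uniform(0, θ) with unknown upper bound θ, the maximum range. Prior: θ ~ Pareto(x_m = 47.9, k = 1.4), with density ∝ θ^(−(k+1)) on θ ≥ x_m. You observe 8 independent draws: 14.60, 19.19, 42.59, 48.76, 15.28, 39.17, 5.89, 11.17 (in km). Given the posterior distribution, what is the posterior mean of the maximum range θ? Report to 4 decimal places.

A Pareto(scale x_m, shape k) prior on the upper bound θ of Uniform(0, θ) is conjugate: posterior is Pareto(max(x_m, max xᵢ), k + n).
Sample maximum = 48.76; prior scale x_m = 47.9 → posterior scale = max = 48.76.
Posterior shape = 1.4 + 8 = 9.4.
E[θ|data] = k·x_m/(k−1) = 9.4·48.76/8.4 = 54.5648.

54.5648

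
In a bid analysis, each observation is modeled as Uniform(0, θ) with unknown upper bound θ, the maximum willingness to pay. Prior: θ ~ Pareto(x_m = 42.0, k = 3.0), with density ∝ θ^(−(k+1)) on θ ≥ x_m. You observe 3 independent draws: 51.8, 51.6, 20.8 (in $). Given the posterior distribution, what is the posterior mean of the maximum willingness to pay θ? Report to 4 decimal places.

62.1600

A Pareto(scale x_m, shape k) prior on the upper bound θ of Uniform(0, θ) is conjugate: posterior is Pareto(max(x_m, max xᵢ), k + n).
Sample maximum = 51.8; prior scale x_m = 42.0 → posterior scale = max = 51.8.
Posterior shape = 3.0 + 3 = 6.0.
E[θ|data] = k·x_m/(k−1) = 6.0·51.8/5.0 = 62.1600.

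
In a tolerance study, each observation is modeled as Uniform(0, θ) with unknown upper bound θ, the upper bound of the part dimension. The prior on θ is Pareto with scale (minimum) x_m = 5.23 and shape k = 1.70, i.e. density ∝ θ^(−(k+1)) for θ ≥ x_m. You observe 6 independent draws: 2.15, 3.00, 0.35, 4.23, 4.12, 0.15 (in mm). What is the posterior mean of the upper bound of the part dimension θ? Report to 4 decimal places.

6.0106

A Pareto(scale x_m, shape k) prior on the upper bound θ of Uniform(0, θ) is conjugate: posterior is Pareto(max(x_m, max xᵢ), k + n).
Sample maximum = 4.23; prior scale x_m = 5.23 → posterior scale = max = 5.23.
Posterior shape = 1.70 + 6 = 7.70.
E[θ|data] = k·x_m/(k−1) = 7.70·5.23/6.70 = 6.0106.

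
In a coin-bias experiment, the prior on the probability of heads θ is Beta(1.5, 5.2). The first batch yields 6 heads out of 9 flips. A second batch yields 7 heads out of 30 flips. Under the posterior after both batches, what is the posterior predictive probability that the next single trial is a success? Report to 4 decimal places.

0.3173

The Beta prior is conjugate to a Binomial/Bernoulli likelihood; the update adds successes to α and failures to β.
After batch 1: Beta(1.5+6, 5.2+3) = Beta(7.5, 8.2).
After batch 2: Beta(7.5+7, 8.2+23) = Beta(14.5, 31.2).
For a single future Bernoulli trial, P(success | data) = α/(α+β) = 0.3173.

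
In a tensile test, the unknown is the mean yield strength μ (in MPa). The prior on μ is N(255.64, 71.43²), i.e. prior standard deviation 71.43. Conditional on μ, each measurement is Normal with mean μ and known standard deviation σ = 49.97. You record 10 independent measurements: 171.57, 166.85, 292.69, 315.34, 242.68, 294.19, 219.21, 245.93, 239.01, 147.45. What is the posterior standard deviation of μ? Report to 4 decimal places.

15.4289

For Normal data with known variance σ², a Normal(μ₀, σ₀²) prior on μ is conjugate. Posterior precision = 1/σ₀² + n/σ²; posterior mean is the precision-weighted average of μ₀ and x̄.
σ₀² = 71.43² = 5102.2449, σ² = 49.97² = 2497.0009; σ² + n·σ₀² = 2497.0009 + 10·5102.2449 = 53519.4499.
Posterior precision = 1/σ₀² + n/σ² = 1/5102.2449 + 10/2497.0009 = (σ² + n·σ₀²)/(σ₀²σ²) = 53519.4499/(5102.2449·2497.0009); posterior variance σₙ² = σ₀²σ²/(σ² + n·σ₀²) = 5102.2449·2497.0009/53519.4499 = 238.050095.
Posterior SD = √σₙ² = √(5102.2449·2497.0009/53519.4499) = 15.4289.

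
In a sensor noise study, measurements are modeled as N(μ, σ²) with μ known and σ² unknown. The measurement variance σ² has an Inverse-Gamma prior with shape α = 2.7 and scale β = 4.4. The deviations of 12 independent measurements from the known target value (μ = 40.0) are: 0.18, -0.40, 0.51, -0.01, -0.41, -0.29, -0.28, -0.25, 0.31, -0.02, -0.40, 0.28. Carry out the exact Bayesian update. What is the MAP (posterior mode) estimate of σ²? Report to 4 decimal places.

0.5145

With known mean μ and an Inverse-Gamma(α, β) prior on σ², the Normal likelihood is conjugate: posterior is Inv-Gamma(α + n/2, β + Σ(xᵢ−μ)²/2).
Σ(xᵢ−μ)² = (0.18)² + (-0.40)² + (0.51)² + (-0.01)² + (-0.41)² + (-0.29)² + (-0.28)² + (-0.25)² + (0.31)² + (-0.02)² + (-0.40)² + (0.28)² = 1.1806.
Posterior: Inv-Gamma(2.7 + 12/2, 4.4 + 1.1806/2) = Inv-Gamma(8.70, 4.99030).
Mode = β/(α+1) = 4.99030/9.70 = 0.5145.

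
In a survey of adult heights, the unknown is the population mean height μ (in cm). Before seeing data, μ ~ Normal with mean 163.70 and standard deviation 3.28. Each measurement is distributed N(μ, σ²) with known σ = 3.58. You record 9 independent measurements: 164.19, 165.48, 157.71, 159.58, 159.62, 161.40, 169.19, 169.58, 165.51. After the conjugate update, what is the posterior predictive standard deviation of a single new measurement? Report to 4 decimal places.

3.7515

For Normal data with known variance σ², a Normal(μ₀, σ₀²) prior on μ is conjugate. Posterior precision = 1/σ₀² + n/σ²; posterior mean is the precision-weighted average of μ₀ and x̄.
σ₀² = 3.28² = 10.7584, σ² = 3.58² = 12.8164; σ² + n·σ₀² = 12.8164 + 9·10.7584 = 109.642.
Posterior precision = 1/σ₀² + n/σ² = 1/10.7584 + 9/12.8164 = (σ² + n·σ₀²)/(σ₀²σ²) = 109.642/(10.7584·12.8164); posterior variance σₙ² = σ₀²σ²/(σ² + n·σ₀²) = 10.7584·12.8164/109.642 = 1.257583.
Predictive variance for one new observation = σₙ² + σ² = 10.7584·12.8164/109.642 + 12.8164 = σ²·(σ₀² + 109.642)/109.642 = 12.8164·120.4004/109.642 = 14.073983; SD = √(12.8164·120.4004/109.642) = 3.7515.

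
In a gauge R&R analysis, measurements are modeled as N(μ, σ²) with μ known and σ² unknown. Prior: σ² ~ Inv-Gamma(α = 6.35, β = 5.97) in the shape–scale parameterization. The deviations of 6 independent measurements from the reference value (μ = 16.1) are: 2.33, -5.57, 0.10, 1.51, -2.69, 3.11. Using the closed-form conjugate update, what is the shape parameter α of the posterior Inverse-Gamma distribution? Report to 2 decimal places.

With known mean μ and an Inverse-Gamma(α, β) prior on σ², the Normal likelihood is conjugate: posterior is Inv-Gamma(α + n/2, β + Σ(xᵢ−μ)²/2).
Σ(xᵢ−μ)² = (2.33)² + (-5.57)² + (0.10)² + (1.51)² + (-2.69)² + (3.11)² = 55.6521.
Posterior: Inv-Gamma(6.35 + 6/2, 5.97 + 55.6521/2) = Inv-Gamma(9.35, 33.79605).
Posterior α = 9.35.

9.35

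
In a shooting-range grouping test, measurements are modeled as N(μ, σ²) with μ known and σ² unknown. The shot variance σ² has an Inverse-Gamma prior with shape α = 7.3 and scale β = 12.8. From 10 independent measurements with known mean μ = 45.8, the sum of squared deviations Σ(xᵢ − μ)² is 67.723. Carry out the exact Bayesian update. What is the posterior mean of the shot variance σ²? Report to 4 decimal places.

With known mean μ and an Inverse-Gamma(α, β) prior on σ², the Normal likelihood is conjugate: posterior is Inv-Gamma(α + n/2, β + Σ(xᵢ−μ)²/2).
Posterior: Inv-Gamma(7.3 + 10/2, 12.8 + 67.723/2) = Inv-Gamma(12.30, 46.6615).
E[σ²|data] = β/(α−1) = 46.6615/11.30 = 4.1293.

4.1293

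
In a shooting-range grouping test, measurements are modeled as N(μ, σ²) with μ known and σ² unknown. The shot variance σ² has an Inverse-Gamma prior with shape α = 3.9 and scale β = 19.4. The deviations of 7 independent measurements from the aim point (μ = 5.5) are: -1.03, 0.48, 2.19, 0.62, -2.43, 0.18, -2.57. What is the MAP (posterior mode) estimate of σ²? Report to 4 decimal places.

3.4413

With known mean μ and an Inverse-Gamma(α, β) prior on σ², the Normal likelihood is conjugate: posterior is Inv-Gamma(α + n/2, β + Σ(xᵢ−μ)²/2).
Σ(xᵢ−μ)² = (-1.03)² + (0.48)² + (2.19)² + (0.62)² + (-2.43)² + (0.18)² + (-2.57)² = 19.0140.
Posterior: Inv-Gamma(3.9 + 7/2, 19.4 + 19.0140/2) = Inv-Gamma(7.40, 28.90700).
Mode = β/(α+1) = 28.90700/8.40 = 3.4413.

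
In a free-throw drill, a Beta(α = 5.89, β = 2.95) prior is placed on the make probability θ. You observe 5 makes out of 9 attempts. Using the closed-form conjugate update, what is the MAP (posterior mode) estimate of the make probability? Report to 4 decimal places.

The Beta prior is conjugate to a Binomial/Bernoulli likelihood; the update adds successes to α and failures to β.
Posterior: Beta(α+k, β+n−k) = Beta(5.89+5, 2.95+4) = Beta(10.89, 6.95).
Mode of Beta(a,b) for a,b>1 is (a−1)/(a+b−2) = 9.89/15.84 = 0.6244.

0.6244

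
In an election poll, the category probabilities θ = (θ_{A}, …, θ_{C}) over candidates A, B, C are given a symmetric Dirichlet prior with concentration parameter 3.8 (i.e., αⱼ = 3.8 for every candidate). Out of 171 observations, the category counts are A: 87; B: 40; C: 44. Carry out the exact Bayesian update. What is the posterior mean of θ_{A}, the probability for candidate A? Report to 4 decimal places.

The Dirichlet prior is conjugate to the Multinomial likelihood: each posterior αⱼ = prior αⱼ + observed count nⱼ.
Posterior concentration: (90.8, 43.8, 47.8), total = 182.4.
E[θ_{A}|data] = α_{A}/Σα = 90.8/182.4 = 0.4978.

0.4978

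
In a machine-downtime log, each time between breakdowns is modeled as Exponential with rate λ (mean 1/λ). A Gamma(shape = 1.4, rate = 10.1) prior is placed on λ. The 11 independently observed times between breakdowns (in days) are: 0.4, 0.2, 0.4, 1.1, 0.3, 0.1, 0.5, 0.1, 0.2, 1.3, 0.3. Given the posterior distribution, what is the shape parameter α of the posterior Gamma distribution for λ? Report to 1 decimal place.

12.4

With a Gamma(shape α, rate β) prior on the exponential rate λ, the posterior after n observations with total T = Σxᵢ is Gamma(α+n, β+T).
Sum of observations T = 4.9 days; n = 11.
Posterior: Gamma(1.4+11, 10.1+4.9) = Gamma(12.4, 15.0).
Posterior α = 12.4.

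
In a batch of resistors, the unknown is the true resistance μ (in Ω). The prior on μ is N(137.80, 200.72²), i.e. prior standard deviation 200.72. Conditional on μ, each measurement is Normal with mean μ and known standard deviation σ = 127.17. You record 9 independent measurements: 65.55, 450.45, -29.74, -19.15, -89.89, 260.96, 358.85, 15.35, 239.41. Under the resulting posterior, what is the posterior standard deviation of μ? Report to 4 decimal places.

41.4752

For Normal data with known variance σ², a Normal(μ₀, σ₀²) prior on μ is conjugate. Posterior precision = 1/σ₀² + n/σ²; posterior mean is the precision-weighted average of μ₀ and x̄.
σ₀² = 200.72² = 40288.5184, σ² = 127.17² = 16172.2089; σ² + n·σ₀² = 16172.2089 + 9·40288.5184 = 378768.8745.
Posterior precision = 1/σ₀² + n/σ² = 1/40288.5184 + 9/16172.2089 = (σ² + n·σ₀²)/(σ₀²σ²) = 378768.8745/(40288.5184·16172.2089); posterior variance σₙ² = σ₀²σ²/(σ² + n·σ₀²) = 40288.5184·16172.2089/378768.8745 = 1720.189751.
Posterior SD = √σₙ² = √(40288.5184·16172.2089/378768.8745) = 41.4752.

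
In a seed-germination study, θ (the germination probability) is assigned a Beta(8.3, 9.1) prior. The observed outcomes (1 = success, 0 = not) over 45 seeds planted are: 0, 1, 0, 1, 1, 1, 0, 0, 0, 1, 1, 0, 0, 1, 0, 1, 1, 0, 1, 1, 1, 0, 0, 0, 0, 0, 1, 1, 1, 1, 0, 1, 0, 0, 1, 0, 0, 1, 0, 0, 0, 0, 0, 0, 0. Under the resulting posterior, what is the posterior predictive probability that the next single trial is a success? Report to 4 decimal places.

0.4375

The Beta prior is conjugate to a Binomial/Bernoulli likelihood; the update adds successes to α and failures to β.
Posterior: Beta(α+k, β+n−k) = Beta(8.3+19, 9.1+26) = Beta(27.3, 35.1).
For a single future Bernoulli trial, P(success | data) = α/(α+β) = 0.4375.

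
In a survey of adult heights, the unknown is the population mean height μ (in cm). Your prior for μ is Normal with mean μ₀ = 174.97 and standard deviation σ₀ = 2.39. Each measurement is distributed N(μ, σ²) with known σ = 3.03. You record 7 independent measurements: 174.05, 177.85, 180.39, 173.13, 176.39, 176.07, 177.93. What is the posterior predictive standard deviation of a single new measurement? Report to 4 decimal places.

For Normal data with known variance σ², a Normal(μ₀, σ₀²) prior on μ is conjugate. Posterior precision = 1/σ₀² + n/σ²; posterior mean is the precision-weighted average of μ₀ and x̄.
σ₀² = 2.39² = 5.7121, σ² = 3.03² = 9.1809; σ² + n·σ₀² = 9.1809 + 7·5.7121 = 49.1656.
Posterior precision = 1/σ₀² + n/σ² = 1/5.7121 + 7/9.1809 = (σ² + n·σ₀²)/(σ₀²σ²) = 49.1656/(5.7121·9.1809); posterior variance σₙ² = σ₀²σ²/(σ² + n·σ₀²) = 5.7121·9.1809/49.1656 = 1.066645.
Predictive variance for one new observation = σₙ² + σ² = 5.7121·9.1809/49.1656 + 9.1809 = σ²·(σ₀² + 49.1656)/49.1656 = 9.1809·54.8777/49.1656 = 10.247545; SD = √(9.1809·54.8777/49.1656) = 3.2012.

3.2012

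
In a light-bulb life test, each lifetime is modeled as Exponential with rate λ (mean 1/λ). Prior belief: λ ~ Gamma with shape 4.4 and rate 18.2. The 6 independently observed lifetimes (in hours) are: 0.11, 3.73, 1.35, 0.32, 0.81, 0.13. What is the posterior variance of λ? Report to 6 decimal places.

0.017116

With a Gamma(shape α, rate β) prior on the exponential rate λ, the posterior after n observations with total T = Σxᵢ is Gamma(α+n, β+T).
Sum of observations T = 6.45 hours; n = 6.
Posterior: Gamma(4.4+6, 18.2+6.45) = Gamma(10.4, 24.65).
Var = α/β² = 0.017116.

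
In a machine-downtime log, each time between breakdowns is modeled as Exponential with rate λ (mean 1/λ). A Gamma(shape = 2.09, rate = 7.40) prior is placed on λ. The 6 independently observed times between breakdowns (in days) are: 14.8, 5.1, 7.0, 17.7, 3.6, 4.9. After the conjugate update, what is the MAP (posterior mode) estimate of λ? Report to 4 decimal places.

With a Gamma(shape α, rate β) prior on the exponential rate λ, the posterior after n observations with total T = Σxᵢ is Gamma(α+n, β+T).
Sum of observations T = 53.1 days; n = 6.
Posterior: Gamma(2.09+6, 7.40+53.1) = Gamma(8.09, 60.50).
Mode = (α−1)/β = 0.1172.

0.1172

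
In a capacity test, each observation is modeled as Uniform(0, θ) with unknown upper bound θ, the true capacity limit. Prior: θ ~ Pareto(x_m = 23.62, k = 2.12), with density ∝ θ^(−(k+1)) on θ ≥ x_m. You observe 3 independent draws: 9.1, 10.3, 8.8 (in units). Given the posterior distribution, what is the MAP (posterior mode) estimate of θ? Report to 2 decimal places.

A Pareto(scale x_m, shape k) prior on the upper bound θ of Uniform(0, θ) is conjugate: posterior is Pareto(max(x_m, max xᵢ), k + n).
Sample maximum = 10.3; prior scale x_m = 23.62 → posterior scale = max = 23.62.
Posterior shape = 2.12 + 3 = 5.12.
The Pareto density is decreasing on [x_m, ∞), so the mode is x_m = 23.62.

23.62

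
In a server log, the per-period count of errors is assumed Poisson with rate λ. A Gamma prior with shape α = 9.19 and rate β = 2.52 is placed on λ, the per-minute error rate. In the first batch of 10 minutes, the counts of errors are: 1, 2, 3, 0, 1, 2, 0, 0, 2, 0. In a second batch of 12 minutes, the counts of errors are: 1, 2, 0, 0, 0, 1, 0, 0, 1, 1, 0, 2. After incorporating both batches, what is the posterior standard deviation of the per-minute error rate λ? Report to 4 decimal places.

0.2165

With a Gamma(shape α, rate β) prior, the Poisson likelihood is conjugate: the posterior is Gamma(α + ΣXᵢ, β + n).
Batch 1: sum of counts S = 11 over n = 10 minutes.
After batch 1: Gamma(α+S, β+n) = Gamma(9.19+11, 2.52+10) = Gamma(20.19, 12.52).
Batch 2: sum of counts S = 8 over n = 12 minutes.
After batch 2: Gamma(α+S, β+n) = Gamma(20.19+8, 12.52+12) = Gamma(28.19, 24.52).
SD = √α/β = √28.19/24.52 = 0.2165.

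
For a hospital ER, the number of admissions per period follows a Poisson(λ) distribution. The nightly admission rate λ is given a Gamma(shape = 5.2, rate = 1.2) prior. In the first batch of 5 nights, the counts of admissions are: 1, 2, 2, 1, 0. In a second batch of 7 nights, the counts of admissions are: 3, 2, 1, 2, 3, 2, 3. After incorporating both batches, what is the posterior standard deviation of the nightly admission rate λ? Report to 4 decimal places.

0.3951

With a Gamma(shape α, rate β) prior, the Poisson likelihood is conjugate: the posterior is Gamma(α + ΣXᵢ, β + n).
Batch 1: sum of counts S = 6 over n = 5 nights.
After batch 1: Gamma(α+S, β+n) = Gamma(5.2+6, 1.2+5) = Gamma(11.2, 6.2).
Batch 2: sum of counts S = 16 over n = 7 nights.
After batch 2: Gamma(α+S, β+n) = Gamma(11.2+16, 6.2+7) = Gamma(27.2, 13.2).
SD = √α/β = √27.2/13.2 = 0.3951.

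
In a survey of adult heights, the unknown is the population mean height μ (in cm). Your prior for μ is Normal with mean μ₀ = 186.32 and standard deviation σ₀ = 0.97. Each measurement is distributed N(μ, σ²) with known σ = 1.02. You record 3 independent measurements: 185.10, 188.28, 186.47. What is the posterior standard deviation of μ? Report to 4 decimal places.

0.5034

For Normal data with known variance σ², a Normal(μ₀, σ₀²) prior on μ is conjugate. Posterior precision = 1/σ₀² + n/σ²; posterior mean is the precision-weighted average of μ₀ and x̄.
σ₀² = 0.97² = 0.9409, σ² = 1.02² = 1.0404; σ² + n·σ₀² = 1.0404 + 3·0.9409 = 3.8631.
Posterior precision = 1/σ₀² + n/σ² = 1/0.9409 + 3/1.0404 = (σ² + n·σ₀²)/(σ₀²σ²) = 3.8631/(0.9409·1.0404); posterior variance σₙ² = σ₀²σ²/(σ² + n·σ₀²) = 0.9409·1.0404/3.8631 = 0.253401.
Posterior SD = √σₙ² = √(0.9409·1.0404/3.8631) = 0.5034.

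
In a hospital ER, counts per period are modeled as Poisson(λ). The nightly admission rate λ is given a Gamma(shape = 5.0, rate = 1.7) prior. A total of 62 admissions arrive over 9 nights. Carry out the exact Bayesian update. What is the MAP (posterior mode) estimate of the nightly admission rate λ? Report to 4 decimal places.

6.1682

With a Gamma(shape α, rate β) prior, the Poisson likelihood is conjugate: the posterior is Gamma(α + ΣXᵢ, β + n).
Posterior: Gamma(α+S, β+n) = Gamma(5.0+62, 1.7+9) = Gamma(67.0, 10.7).
Mode of Gamma(α,β) for α≥1 is (α−1)/β = 66.0/10.7 = 6.1682.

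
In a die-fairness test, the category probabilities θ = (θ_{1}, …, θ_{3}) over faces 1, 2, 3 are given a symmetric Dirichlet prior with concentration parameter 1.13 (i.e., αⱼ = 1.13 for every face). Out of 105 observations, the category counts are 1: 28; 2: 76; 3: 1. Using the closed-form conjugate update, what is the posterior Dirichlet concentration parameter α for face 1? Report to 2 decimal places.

The Dirichlet prior is conjugate to the Multinomial likelihood: each posterior αⱼ = prior αⱼ + observed count nⱼ.
Posterior concentration: (29.13, 77.13, 2.13), total = 108.39.
α_{1} = 1.13 + 28 = 29.13.

29.13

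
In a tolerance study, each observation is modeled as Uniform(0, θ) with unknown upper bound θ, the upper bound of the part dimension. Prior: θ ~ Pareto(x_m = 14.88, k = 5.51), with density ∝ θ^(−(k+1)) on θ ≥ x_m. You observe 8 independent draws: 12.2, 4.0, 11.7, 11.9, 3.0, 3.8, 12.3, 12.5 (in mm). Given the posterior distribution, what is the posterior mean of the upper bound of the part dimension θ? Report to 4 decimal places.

A Pareto(scale x_m, shape k) prior on the upper bound θ of Uniform(0, θ) is conjugate: posterior is Pareto(max(x_m, max xᵢ), k + n).
Sample maximum = 12.5; prior scale x_m = 14.88 → posterior scale = max = 14.88.
Posterior shape = 5.51 + 8 = 13.51.
E[θ|data] = k·x_m/(k−1) = 13.51·14.88/12.51 = 16.0694.

16.0694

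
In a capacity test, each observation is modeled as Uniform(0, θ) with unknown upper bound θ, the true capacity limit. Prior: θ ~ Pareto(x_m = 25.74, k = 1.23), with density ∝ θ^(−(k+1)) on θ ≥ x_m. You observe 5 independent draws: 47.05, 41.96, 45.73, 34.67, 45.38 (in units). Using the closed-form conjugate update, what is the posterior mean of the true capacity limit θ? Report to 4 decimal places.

A Pareto(scale x_m, shape k) prior on the upper bound θ of Uniform(0, θ) is conjugate: posterior is Pareto(max(x_m, max xᵢ), k + n).
Sample maximum = 47.05; prior scale x_m = 25.74 → posterior scale = max = 47.05.
Posterior shape = 1.23 + 5 = 6.23.
E[θ|data] = k·x_m/(k−1) = 6.23·47.05/5.23 = 56.0462.

56.0462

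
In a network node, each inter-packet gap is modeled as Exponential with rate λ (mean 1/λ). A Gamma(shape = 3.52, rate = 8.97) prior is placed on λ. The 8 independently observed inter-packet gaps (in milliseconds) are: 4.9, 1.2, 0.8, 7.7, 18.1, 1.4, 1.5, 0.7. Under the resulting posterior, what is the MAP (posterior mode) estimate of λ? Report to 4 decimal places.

With a Gamma(shape α, rate β) prior on the exponential rate λ, the posterior after n observations with total T = Σxᵢ is Gamma(α+n, β+T).
Sum of observations T = 36.3 milliseconds; n = 8.
Posterior: Gamma(3.52+8, 8.97+36.3) = Gamma(11.52, 45.27).
Mode = (α−1)/β = 0.2324.

0.2324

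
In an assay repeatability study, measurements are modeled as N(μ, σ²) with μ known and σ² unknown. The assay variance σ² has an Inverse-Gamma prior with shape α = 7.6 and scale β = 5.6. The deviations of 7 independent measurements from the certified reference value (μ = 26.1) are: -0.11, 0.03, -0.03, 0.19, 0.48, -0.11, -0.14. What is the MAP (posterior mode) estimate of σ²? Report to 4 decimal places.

With known mean μ and an Inverse-Gamma(α, β) prior on σ², the Normal likelihood is conjugate: posterior is Inv-Gamma(α + n/2, β + Σ(xᵢ−μ)²/2).
Σ(xᵢ−μ)² = (-0.11)² + (0.03)² + (-0.03)² + (0.19)² + (0.48)² + (-0.11)² + (-0.14)² = 0.3121.
Posterior: Inv-Gamma(7.6 + 7/2, 5.6 + 0.3121/2) = Inv-Gamma(11.10, 5.75605).
Mode = β/(α+1) = 5.75605/12.10 = 0.4757.

0.4757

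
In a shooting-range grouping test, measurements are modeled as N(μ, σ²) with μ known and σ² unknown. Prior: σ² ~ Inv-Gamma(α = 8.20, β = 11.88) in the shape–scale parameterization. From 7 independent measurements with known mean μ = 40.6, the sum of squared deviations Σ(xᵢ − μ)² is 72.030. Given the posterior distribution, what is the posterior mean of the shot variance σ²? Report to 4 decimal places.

With known mean μ and an Inverse-Gamma(α, β) prior on σ², the Normal likelihood is conjugate: posterior is Inv-Gamma(α + n/2, β + Σ(xᵢ−μ)²/2).
Posterior: Inv-Gamma(8.20 + 7/2, 11.88 + 72.030/2) = Inv-Gamma(11.70, 47.8950).
E[σ²|data] = β/(α−1) = 47.8950/10.70 = 4.4762.

4.4762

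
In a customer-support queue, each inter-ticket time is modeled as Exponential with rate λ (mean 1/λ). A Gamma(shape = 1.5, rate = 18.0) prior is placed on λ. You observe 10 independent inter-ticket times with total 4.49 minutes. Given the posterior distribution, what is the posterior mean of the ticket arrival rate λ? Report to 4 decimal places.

With a Gamma(shape α, rate β) prior on the exponential rate λ, the posterior after n observations with total T = Σxᵢ is Gamma(α+n, β+T).
Posterior: Gamma(1.5+10, 18.0+4.49) = Gamma(11.5, 22.49).
Posterior mean of λ = α/β = 11.5/22.49 = 0.5113.

0.5113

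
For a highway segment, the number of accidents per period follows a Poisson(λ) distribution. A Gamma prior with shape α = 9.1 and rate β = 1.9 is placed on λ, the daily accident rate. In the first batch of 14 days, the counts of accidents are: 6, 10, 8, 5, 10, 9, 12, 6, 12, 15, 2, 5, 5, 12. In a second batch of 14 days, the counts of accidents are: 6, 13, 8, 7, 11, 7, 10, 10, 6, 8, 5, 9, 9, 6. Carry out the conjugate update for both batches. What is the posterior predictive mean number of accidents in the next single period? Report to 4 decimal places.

8.0635

With a Gamma(shape α, rate β) prior, the Poisson likelihood is conjugate: the posterior is Gamma(α + ΣXᵢ, β + n).
Batch 1: sum of counts S = 117 over n = 14 days.
After batch 1: Gamma(α+S, β+n) = Gamma(9.1+117, 1.9+14) = Gamma(126.1, 15.9).
Batch 2: sum of counts S = 115 over n = 14 days.
After batch 2: Gamma(α+S, β+n) = Gamma(126.1+115, 15.9+14) = Gamma(241.1, 29.9).
The predictive distribution for one future period is NegBinom with mean α/β = 8.0635.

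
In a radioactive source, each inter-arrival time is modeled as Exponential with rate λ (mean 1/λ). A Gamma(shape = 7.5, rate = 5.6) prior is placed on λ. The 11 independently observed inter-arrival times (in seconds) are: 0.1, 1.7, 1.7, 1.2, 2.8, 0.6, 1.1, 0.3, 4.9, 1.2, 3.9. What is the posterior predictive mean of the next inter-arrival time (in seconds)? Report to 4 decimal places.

With a Gamma(shape α, rate β) prior on the exponential rate λ, the posterior after n observations with total T = Σxᵢ is Gamma(α+n, β+T).
Sum of observations T = 19.5 seconds; n = 11.
Posterior: Gamma(7.5+11, 5.6+19.5) = Gamma(18.5, 25.1).
The predictive distribution for the next observation is Lomax; its mean is β/(α−1) = 25.1/17.5 = 1.4343.

1.4343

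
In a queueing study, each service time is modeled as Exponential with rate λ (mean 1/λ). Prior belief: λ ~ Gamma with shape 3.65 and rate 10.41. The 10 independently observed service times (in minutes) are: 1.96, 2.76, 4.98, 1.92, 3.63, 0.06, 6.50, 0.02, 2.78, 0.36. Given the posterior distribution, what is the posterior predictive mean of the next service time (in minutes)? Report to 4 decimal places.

2.7968

With a Gamma(shape α, rate β) prior on the exponential rate λ, the posterior after n observations with total T = Σxᵢ is Gamma(α+n, β+T).
Sum of observations T = 24.97 minutes; n = 10.
Posterior: Gamma(3.65+10, 10.41+24.97) = Gamma(13.65, 35.38).
The predictive distribution for the next observation is Lomax; its mean is β/(α−1) = 35.38/12.65 = 2.7968.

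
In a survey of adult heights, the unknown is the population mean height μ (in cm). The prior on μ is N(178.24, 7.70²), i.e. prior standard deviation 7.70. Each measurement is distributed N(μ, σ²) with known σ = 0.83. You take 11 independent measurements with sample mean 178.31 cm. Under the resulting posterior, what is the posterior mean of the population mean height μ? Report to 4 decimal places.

178.3099

For Normal data with known variance σ², a Normal(μ₀, σ₀²) prior on μ is conjugate. Posterior precision = 1/σ₀² + n/σ²; posterior mean is the precision-weighted average of μ₀ and x̄.
n·x̄ = 11·178.31 = 1961.41.
σ₀² = 7.70² = 59.29, σ² = 0.83² = 0.6889; σ² + n·σ₀² = 0.6889 + 11·59.29 = 652.8789.
Posterior mean = (μ₀/σ₀² + n·x̄/σ²)/(1/σ₀² + n/σ²) = (σ²·μ₀ + σ₀²·n·x̄)/(σ² + n·σ₀²) = (0.6889·178.24 + 59.29·1961.41)/652.8789 = 116414.788436/652.8789 = 178.3099.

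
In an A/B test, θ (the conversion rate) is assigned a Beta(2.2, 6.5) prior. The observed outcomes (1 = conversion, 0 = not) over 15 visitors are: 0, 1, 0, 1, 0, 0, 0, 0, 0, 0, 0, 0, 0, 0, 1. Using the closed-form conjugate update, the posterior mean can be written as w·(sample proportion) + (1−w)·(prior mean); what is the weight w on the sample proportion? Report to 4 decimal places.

The Beta prior is conjugate to a Binomial/Bernoulli likelihood; the update adds successes to α and failures to β.
Posterior mean = (α₀+k)/(α₀+β₀+n) = [n/(α₀+β₀+n)]·(k/n) + [(α₀+β₀)/(α₀+β₀+n)]·α₀/(α₀+β₀), so only n and the prior enter the weight.
The weight on the data is w = n/(α₀+β₀+n) = 15/(2.2+6.5+15) = 15/23.7 = 0.6329.

0.6329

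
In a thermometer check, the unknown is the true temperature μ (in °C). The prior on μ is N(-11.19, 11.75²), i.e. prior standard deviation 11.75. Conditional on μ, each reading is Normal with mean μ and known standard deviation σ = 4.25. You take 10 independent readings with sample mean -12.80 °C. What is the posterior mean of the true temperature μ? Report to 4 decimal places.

For Normal data with known variance σ², a Normal(μ₀, σ₀²) prior on μ is conjugate. Posterior precision = 1/σ₀² + n/σ²; posterior mean is the precision-weighted average of μ₀ and x̄.
n·x̄ = 10·(-12.80) = -128.
σ₀² = 11.75² = 138.0625, σ² = 4.25² = 18.0625; σ² + n·σ₀² = 18.0625 + 10·138.0625 = 1398.6875.
Posterior mean = (μ₀/σ₀² + n·x̄/σ²)/(1/σ₀² + n/σ²) = (σ²·μ₀ + σ₀²·n·x̄)/(σ² + n·σ₀²) = (18.0625·(-11.19) + 138.0625·(-128))/1398.6875 = -17874.119375/1398.6875 = -12.7792.

-12.7792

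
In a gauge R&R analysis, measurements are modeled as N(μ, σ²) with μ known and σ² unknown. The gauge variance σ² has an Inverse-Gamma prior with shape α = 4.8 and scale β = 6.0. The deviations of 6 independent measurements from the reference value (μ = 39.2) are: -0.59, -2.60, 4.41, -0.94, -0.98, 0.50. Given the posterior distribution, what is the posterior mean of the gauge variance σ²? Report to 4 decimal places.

With known mean μ and an Inverse-Gamma(α, β) prior on σ², the Normal likelihood is conjugate: posterior is Inv-Gamma(α + n/2, β + Σ(xᵢ−μ)²/2).
Σ(xᵢ−μ)² = (-0.59)² + (-2.60)² + (4.41)² + (-0.94)² + (-0.98)² + (0.50)² = 28.6502.
Posterior: Inv-Gamma(4.8 + 6/2, 6.0 + 28.6502/2) = Inv-Gamma(7.80, 20.32510).
E[σ²|data] = β/(α−1) = 20.32510/6.80 = 2.9890.

2.9890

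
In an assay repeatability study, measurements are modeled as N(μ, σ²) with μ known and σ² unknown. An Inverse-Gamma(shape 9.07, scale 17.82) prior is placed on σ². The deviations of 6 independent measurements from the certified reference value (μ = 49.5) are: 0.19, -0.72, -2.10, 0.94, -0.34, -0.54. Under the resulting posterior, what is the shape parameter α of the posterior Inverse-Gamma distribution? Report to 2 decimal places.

With known mean μ and an Inverse-Gamma(α, β) prior on σ², the Normal likelihood is conjugate: posterior is Inv-Gamma(α + n/2, β + Σ(xᵢ−μ)²/2).
Σ(xᵢ−μ)² = (0.19)² + (-0.72)² + (-2.10)² + (0.94)² + (-0.34)² + (-0.54)² = 6.2553.
Posterior: Inv-Gamma(9.07 + 6/2, 17.82 + 6.2553/2) = Inv-Gamma(12.07, 20.94765).
Posterior α = 12.07.

12.07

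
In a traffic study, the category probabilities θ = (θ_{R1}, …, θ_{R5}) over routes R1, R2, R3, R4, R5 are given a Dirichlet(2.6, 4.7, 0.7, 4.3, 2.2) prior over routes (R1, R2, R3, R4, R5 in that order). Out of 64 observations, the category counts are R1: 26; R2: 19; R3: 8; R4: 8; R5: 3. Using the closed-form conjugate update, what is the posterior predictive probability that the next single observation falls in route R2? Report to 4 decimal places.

The Dirichlet prior is conjugate to the Multinomial likelihood: each posterior αⱼ = prior αⱼ + observed count nⱼ.
Posterior concentration: (28.6, 23.7, 8.7, 12.3, 5.2), total = 78.5.
P(next = R2 | data) = α_{R2}/Σα = 0.3019.

0.3019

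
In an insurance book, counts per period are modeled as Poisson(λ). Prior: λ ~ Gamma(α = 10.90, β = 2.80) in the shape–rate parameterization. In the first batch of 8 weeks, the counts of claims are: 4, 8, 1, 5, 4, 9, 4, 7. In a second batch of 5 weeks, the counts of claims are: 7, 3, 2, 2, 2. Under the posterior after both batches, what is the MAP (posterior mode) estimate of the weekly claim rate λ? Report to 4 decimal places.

4.2975

With a Gamma(shape α, rate β) prior, the Poisson likelihood is conjugate: the posterior is Gamma(α + ΣXᵢ, β + n).
Batch 1: sum of counts S = 42 over n = 8 weeks.
After batch 1: Gamma(α+S, β+n) = Gamma(10.90+42, 2.80+8) = Gamma(52.90, 10.80).
Batch 2: sum of counts S = 16 over n = 5 weeks.
After batch 2: Gamma(α+S, β+n) = Gamma(52.90+16, 10.80+5) = Gamma(68.90, 15.80).
Mode of Gamma(α,β) for α≥1 is (α−1)/β = 67.90/15.80 = 4.2975.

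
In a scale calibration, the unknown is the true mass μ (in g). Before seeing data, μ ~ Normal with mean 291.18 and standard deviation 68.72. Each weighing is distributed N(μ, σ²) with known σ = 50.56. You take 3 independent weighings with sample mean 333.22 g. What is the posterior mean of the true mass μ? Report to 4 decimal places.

326.7939

For Normal data with known variance σ², a Normal(μ₀, σ₀²) prior on μ is conjugate. Posterior precision = 1/σ₀² + n/σ²; posterior mean is the precision-weighted average of μ₀ and x̄.
n·x̄ = 3·333.22 = 999.66.
σ₀² = 68.72² = 4722.4384, σ² = 50.56² = 2556.3136; σ² + n·σ₀² = 2556.3136 + 3·4722.4384 = 16723.6288.
Posterior mean = (μ₀/σ₀² + n·x̄/σ²)/(1/σ₀² + n/σ²) = (σ²·μ₀ + σ₀²·n·x̄)/(σ² + n·σ₀²) = (2556.3136·291.18 + 4722.4384·999.66)/16723.6288 = 5465180.164992/16723.6288 = 326.7939.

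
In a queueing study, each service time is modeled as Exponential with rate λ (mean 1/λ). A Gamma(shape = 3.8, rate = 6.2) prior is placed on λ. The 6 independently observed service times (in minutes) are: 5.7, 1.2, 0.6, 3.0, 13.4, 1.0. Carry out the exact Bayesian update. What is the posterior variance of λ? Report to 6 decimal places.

With a Gamma(shape α, rate β) prior on the exponential rate λ, the posterior after n observations with total T = Σxᵢ is Gamma(α+n, β+T).
Sum of observations T = 24.9 minutes; n = 6.
Posterior: Gamma(3.8+6, 6.2+24.9) = Gamma(9.8, 31.1).
Var = α/β² = 0.010132.

0.010132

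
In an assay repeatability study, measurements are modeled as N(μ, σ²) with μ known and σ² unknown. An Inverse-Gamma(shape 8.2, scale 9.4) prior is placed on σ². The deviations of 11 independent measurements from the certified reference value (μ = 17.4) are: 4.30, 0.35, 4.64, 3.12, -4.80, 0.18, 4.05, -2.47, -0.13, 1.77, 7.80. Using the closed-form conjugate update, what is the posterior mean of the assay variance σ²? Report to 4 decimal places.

With known mean μ and an Inverse-Gamma(α, β) prior on σ², the Normal likelihood is conjugate: posterior is Inv-Gamma(α + n/2, β + Σ(xᵢ−μ)²/2).
Σ(xᵢ−μ)² = (4.30)² + (0.35)² + (4.64)² + (3.12)² + (-4.80)² + (0.18)² + (4.05)² + (-2.47)² + (-0.13)² + (1.77)² + (7.80)² = 159.4421.
Posterior: Inv-Gamma(8.2 + 11/2, 9.4 + 159.4421/2) = Inv-Gamma(13.70, 89.12105).
E[σ²|data] = β/(α−1) = 89.12105/12.70 = 7.0174.

7.0174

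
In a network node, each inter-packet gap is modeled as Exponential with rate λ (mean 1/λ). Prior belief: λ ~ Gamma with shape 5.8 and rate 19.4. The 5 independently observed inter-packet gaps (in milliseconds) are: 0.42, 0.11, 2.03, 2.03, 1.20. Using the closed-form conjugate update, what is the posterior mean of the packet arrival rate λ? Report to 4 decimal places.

0.4287

With a Gamma(shape α, rate β) prior on the exponential rate λ, the posterior after n observations with total T = Σxᵢ is Gamma(α+n, β+T).
Sum of observations T = 5.79 milliseconds; n = 5.
Posterior: Gamma(5.8+5, 19.4+5.79) = Gamma(10.8, 25.19).
Posterior mean of λ = α/β = 10.8/25.19 = 0.4287.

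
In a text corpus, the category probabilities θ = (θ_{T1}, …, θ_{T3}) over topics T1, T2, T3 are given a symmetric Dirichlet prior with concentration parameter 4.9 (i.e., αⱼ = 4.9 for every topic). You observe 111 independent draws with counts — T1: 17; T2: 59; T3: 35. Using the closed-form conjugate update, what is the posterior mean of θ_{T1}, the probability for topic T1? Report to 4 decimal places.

0.1742

The Dirichlet prior is conjugate to the Multinomial likelihood: each posterior αⱼ = prior αⱼ + observed count nⱼ.
Posterior concentration: (21.9, 63.9, 39.9), total = 125.7.
E[θ_{T1}|data] = α_{T1}/Σα = 21.9/125.7 = 0.1742.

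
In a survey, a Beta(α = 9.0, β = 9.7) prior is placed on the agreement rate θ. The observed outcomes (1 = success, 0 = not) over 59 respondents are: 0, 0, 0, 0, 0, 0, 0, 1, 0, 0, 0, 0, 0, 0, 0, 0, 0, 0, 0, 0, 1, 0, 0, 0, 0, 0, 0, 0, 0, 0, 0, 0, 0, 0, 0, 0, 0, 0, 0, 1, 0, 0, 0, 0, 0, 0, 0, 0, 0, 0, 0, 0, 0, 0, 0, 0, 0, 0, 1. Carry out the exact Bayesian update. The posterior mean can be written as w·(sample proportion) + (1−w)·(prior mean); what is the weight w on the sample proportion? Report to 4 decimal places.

The Beta prior is conjugate to a Binomial/Bernoulli likelihood; the update adds successes to α and failures to β.
Posterior mean = (α₀+k)/(α₀+β₀+n) = [n/(α₀+β₀+n)]·(k/n) + [(α₀+β₀)/(α₀+β₀+n)]·α₀/(α₀+β₀), so only n and the prior enter the weight.
The weight on the data is w = n/(α₀+β₀+n) = 59/(9.0+9.7+59) = 59/77.7 = 0.7593.

0.7593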